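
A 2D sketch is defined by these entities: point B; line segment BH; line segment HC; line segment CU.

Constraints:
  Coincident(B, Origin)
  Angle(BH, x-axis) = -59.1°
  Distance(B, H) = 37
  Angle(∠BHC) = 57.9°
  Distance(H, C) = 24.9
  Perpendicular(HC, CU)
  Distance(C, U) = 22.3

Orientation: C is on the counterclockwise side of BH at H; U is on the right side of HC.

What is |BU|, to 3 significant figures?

53.9

∠BHC = 57.9°, so HC runs at -59.1° + (180° − 57.9°) = 63.0° from the x-axis; with |HC| = 24.9, C = H + 24.9·(cos 63.0°, sin 63.0°) = (30.3, -9.56). HC ⟂ CU; with |CU| = 22.3 on the right of HC, U = C + 22.3·(0.891, -0.454) = (50.2, -19.7). Then |BU| = |U − B| = 53.9.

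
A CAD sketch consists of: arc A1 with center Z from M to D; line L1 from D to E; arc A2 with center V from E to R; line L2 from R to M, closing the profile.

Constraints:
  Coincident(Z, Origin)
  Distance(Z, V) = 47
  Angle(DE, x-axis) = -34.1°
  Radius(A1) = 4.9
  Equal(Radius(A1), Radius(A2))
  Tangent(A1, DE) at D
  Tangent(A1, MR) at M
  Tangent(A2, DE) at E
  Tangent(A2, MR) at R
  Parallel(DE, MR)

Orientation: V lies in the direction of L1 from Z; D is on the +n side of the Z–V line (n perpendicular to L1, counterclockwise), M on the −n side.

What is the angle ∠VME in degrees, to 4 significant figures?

5.826°

Tangency of A1 to both parallel lines with radius 4.9 puts D and M at Z ± 4.9·n: D = (2.747, 4.057), M = (-2.747, -4.057). Equal radii place E and R the same way about V: E = V + 4.9·n = (41.67, -22.29), R = V − 4.9·n = (36.17, -30.41). Then cos ∠VME = MV·ME / (|MV||ME|), giving 5.826°.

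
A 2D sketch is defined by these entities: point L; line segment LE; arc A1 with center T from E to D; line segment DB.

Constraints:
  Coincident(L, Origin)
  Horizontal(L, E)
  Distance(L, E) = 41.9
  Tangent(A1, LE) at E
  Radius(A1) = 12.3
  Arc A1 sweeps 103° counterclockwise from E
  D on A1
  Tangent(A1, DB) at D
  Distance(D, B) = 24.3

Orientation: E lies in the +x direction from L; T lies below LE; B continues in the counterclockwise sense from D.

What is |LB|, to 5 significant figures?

52.469

L is at the origin; LE is horizontal with |LE| = 41.9 and E on the +x side, so E = (41.900, 0.0000). Since A1 is tangent to LE there, TE ⟂ LE, so T = E + (0, -12.3) = (41.900, -12.300). On A1, E sits at bearing 90° from T; a 103° counterclockwise sweep puts D at bearing 193°, so D = T + 12.3·(cos 193°, sin 193°) = (29.915, -15.067). Tangency of A1 to DB means the radius TD is perpendicular to DB, so DB runs along (−sin 193°, cos 193°); with |DB| = 24.3, B = (35.382, -38.744). Then |LB| = |B − L| = 52.469.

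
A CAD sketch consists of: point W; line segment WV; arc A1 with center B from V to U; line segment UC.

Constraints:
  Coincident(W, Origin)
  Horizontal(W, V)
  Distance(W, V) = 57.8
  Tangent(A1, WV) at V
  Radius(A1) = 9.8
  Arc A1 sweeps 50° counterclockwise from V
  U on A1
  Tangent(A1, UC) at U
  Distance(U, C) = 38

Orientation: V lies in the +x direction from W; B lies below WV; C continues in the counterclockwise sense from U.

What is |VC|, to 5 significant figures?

45.642

W is at the origin; WV is horizontal with |WV| = 57.8 and V on the +x side, so V = (57.800, 0.0000). Since A1 is tangent to WV there, BV ⟂ WV, so B = V + (0, -9.8) = (57.800, -9.8000). On A1, V sits at bearing 90° from B; a 50° counterclockwise sweep puts U at bearing 140°, so U = B + 9.8·(cos 140°, sin 140°) = (50.293, -3.5007). A1 meets UC tangentially, so BU is at right angles to UC, so UC runs along (−sin 140°, cos 140°); with |UC| = 38.0, C = (25.867, -32.610). Then |VC| = |C − V| = 45.642.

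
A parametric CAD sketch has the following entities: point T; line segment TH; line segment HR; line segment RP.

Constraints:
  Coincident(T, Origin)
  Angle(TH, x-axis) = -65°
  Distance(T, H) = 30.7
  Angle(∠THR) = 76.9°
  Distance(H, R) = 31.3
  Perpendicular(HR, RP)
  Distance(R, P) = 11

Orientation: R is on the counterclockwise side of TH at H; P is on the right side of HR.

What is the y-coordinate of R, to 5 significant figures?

-8.5104

T is at the origin; TH runs at -65.0° with length 30.7, so H = 30.7·(cos -65.0°, sin -65.0°) = (12.974, -27.824). ∠THR = 76.9°, so HR runs at -65.0° + (180° − 76.9°) = 38.100° from the x-axis; with |HR| = 31.3, R = H + 31.3·(cos 38.100°, sin 38.100°) = (37.605, -8.5104). So R.y = -8.5104.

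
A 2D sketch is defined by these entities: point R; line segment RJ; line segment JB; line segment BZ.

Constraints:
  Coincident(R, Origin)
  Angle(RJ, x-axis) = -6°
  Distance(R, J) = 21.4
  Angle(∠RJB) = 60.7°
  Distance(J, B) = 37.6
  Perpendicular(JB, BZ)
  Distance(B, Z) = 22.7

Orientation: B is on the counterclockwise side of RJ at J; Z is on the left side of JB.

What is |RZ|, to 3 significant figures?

27.4

R is at the origin; RJ runs at -6.0° with length 21.4, so J = 21.4·(cos -6.0°, sin -6.0°) = (21.3, -2.24). ∠RJB = 60.7°, so JB runs at -6.0° + (180° − 60.7°) = 113° from the x-axis; with |JB| = 37.6, B = J + 37.6·(cos 113°, sin 113°) = (6.41, 32.3). The perpendicularity gives BZ at right angles to JB; with |BZ| = 22.7 on the left of JB, Z = B + 22.7·(-0.918, -0.396) = (-14.4, 23.3). Then |RZ| = |Z − R| = 27.4.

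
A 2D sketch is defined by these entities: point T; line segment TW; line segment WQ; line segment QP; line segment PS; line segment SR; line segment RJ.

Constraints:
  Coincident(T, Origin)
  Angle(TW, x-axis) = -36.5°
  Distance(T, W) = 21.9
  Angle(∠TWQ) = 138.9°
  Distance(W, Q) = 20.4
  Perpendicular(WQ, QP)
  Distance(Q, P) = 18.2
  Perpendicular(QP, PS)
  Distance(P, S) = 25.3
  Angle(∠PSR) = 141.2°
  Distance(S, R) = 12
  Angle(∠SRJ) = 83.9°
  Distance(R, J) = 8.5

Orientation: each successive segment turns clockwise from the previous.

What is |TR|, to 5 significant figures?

4.3444

The perpendicularity gives PS at right angles to QP, so PS runs at 102.40°; with |PS| = 25.3, S = (-1.2232, -12.149). ∠PSR = 141.2° gives SR at 63.600° from the x-axis; with |SR| = 12.0, R = (4.1124, -1.4006). Then |TR| = |R − T| = 4.3444.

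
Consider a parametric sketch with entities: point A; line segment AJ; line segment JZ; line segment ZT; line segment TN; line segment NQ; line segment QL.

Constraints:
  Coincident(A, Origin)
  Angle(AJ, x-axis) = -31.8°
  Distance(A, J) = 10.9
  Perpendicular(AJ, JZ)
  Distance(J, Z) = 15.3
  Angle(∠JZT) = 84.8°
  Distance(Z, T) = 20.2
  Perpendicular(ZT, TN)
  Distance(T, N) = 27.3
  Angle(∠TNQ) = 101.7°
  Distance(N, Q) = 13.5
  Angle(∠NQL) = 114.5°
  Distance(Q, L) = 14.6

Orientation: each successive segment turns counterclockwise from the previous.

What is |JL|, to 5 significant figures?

4.2766

A is at the origin; AJ runs at -31.8° with length 10.9, so J = (9.2638, -5.7438). AJ is perpendicular to JZ, so JZ runs at 58.200°; with |JZ| = 15.3, Z = (17.326, 7.2595). ∠JZT = 84.8° gives ZT at 153.40° from the x-axis; with |ZT| = 20.2, T = (-0.73566, 16.304). ZT is perpendicular to TN, so TN runs at -116.60°; with |TN| = 27.3, N = (-12.959, -8.1061). ∠TNQ = 101.7° gives NQ at -38.300° from the x-axis; with |NQ| = 13.5, Q = (-2.3650, -16.473). ∠NQL = 114.5° gives QL at 27.200° from the x-axis; with |QL| = 14.6, L = (10.620, -9.7995). Then |JL| = |L − J| = 4.2766.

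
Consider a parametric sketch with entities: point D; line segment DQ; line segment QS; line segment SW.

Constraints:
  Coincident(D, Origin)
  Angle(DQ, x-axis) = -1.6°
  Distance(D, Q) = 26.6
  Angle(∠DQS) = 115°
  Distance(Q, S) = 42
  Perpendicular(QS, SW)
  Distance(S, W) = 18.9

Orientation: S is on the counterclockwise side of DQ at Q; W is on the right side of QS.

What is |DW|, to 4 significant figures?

68.44

D is at the origin; DQ runs at -1.6° with length 26.6, so Q = 26.6·(cos -1.6°, sin -1.6°) = (26.59, -0.7427). ∠DQS = 115.0°, so QS runs at -1.6° + (180° − 115.0°) = 63.40° from the x-axis; with |QS| = 42.0, S = Q + 42.0·(cos 63.40°, sin 63.40°) = (45.40, 36.81). QS is perpendicular to SW; with |SW| = 18.9 on the right of QS, W = S + 18.9·(0.8942, -0.4478) = (62.30, 28.35). Then |DW| = |W − D| = 68.44.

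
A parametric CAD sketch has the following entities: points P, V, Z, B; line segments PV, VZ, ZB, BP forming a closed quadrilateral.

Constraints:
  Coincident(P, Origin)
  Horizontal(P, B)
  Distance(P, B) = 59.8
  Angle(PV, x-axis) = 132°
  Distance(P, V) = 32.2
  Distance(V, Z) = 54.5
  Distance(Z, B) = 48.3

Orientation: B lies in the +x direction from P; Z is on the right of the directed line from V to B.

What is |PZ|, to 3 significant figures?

22.3

Checks: |VZ| = 54.50 ✓; |ZB| = 48.30 ✓.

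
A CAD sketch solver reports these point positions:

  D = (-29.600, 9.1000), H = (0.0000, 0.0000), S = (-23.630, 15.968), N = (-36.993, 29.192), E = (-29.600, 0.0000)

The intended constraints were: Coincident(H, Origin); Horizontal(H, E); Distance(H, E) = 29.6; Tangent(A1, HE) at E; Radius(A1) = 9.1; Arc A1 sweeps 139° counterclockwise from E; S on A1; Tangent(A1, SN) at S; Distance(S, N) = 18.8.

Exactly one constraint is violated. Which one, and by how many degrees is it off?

Tangent(A1, SN) at S — off by 3.70°.

H = (0.00, 0.00) ✓; H.y = 0.00, E.y = 0.00 ✓; |HE| = 29.60 ✓; ∠(DE, EH) = 90.00° ✓; |DE| = 9.100 ✓; bearing(D→S) − bearing(D→E) = 139.0° ✓; |DS| = 9.100 ✓; ∠(DS, SN) = 93.70° ✗; |SN| = 18.80 ✓.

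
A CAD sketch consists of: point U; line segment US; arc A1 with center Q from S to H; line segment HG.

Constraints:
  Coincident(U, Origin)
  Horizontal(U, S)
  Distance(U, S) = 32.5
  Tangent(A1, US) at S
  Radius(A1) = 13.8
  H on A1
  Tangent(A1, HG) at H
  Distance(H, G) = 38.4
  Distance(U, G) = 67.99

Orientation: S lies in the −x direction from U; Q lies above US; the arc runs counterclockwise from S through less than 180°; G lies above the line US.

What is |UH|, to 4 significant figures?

29.91

Checks: U.y = 0.00, S.y = 0.00 ✓; |QH| = 13.80 ✓; ∠(QH, HG) = 90.00° ✓; |HG| = 38.40 ✓; |UG| = 67.99 ✓.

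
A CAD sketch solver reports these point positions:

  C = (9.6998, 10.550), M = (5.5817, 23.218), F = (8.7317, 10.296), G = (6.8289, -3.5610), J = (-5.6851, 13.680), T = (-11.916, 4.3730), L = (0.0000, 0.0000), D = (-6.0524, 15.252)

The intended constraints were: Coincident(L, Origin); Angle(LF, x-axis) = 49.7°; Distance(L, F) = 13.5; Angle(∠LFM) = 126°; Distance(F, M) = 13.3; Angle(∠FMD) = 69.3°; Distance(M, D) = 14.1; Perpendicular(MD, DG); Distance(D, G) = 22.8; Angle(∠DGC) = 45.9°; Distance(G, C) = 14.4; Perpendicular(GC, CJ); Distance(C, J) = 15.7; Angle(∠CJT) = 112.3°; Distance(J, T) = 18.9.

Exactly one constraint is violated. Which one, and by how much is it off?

Distance(J, T) = 18.9 — off by 7.70.

L = (0.00, 0.00) ✓; LF at 49.70° ✓; |LF| = 13.50 ✓; ∠LFM = 126.0° ✓; |FM| = 13.30 ✓; ∠FMD = 69.30° ✓; |MD| = 14.10 ✓; ∠(MD, DG) = 90.00° ✓; |DG| = 22.80 ✓; ∠DGC = 45.90° ✓; |GC| = 14.40 ✓; ∠(GC, CJ) = 90.00° ✓; |CJ| = 15.70 ✓; ∠CJT = 112.3° ✓; |JT| = 11.20 ✗.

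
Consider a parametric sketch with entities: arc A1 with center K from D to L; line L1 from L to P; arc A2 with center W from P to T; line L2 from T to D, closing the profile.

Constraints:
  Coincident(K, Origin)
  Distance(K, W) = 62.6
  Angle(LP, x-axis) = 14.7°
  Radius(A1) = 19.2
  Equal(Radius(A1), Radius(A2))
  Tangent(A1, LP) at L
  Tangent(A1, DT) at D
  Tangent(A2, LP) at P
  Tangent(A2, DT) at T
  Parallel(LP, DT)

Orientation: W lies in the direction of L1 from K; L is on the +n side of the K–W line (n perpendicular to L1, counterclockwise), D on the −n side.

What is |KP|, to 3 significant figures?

65.5

Tangency of A1 to both parallel lines with radius 19.2 puts L and D at K ± 19.2·n: L = (-4.87, 18.6), D = (4.87, -18.6). Equal radii place P and T the same way about W: P = W + 19.2·n = (55.7, 34.5), T = W − 19.2·n = (65.4, -2.69). Then |KP| = |P − K| = 65.5.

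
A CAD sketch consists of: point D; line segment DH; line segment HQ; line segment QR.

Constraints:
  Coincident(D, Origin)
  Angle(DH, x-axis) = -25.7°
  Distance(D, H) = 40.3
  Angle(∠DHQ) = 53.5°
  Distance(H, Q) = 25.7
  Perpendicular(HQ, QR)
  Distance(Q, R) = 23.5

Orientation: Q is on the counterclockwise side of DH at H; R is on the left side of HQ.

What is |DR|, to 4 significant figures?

9.062

D is at the origin; DH runs at -25.7° with length 40.3, so H = 40.3·(cos -25.7°, sin -25.7°) = (36.31, -17.48). ∠DHQ = 53.5°, so HQ runs at -25.7° + (180° − 53.5°) = 100.8° from the x-axis; with |HQ| = 25.7, Q = H + 25.7·(cos 100.8°, sin 100.8°) = (31.50, 7.768). HQ ⟂ QR; with |QR| = 23.5 on the left of HQ, R = Q + 23.5·(-0.9823, -0.1874) = (8.414, 3.365). Then |DR| = |R − D| = 9.062.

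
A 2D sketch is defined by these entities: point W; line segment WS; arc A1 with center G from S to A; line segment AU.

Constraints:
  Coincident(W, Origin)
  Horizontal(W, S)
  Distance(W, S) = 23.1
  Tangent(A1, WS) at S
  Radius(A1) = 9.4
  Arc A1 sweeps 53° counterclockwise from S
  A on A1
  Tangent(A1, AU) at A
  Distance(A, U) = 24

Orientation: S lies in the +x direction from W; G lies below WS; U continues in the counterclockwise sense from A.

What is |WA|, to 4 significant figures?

16.04

The tangent condition forces GS to be normal to WS, so G = S + (0, -9.4) = (23.10, -9.400). On A1, S sits at bearing 90° from G; a 53° counterclockwise sweep puts A at bearing 143°, so A = G + 9.4·(cos 143°, sin 143°) = (15.59, -3.743). Then |WA| = |A − W| = 16.04.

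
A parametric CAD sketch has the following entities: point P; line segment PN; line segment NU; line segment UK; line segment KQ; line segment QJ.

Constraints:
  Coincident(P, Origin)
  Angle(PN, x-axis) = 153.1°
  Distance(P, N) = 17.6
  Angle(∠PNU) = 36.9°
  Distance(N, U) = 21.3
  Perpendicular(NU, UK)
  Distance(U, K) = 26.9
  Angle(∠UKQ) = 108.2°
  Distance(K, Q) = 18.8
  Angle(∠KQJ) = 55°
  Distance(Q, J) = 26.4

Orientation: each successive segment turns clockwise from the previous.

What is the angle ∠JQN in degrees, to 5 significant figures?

22.793°

P is at the origin; PN runs at 153.1° with length 17.6, so N = (-15.696, 7.9629). ∠PNU = 36.9° gives NU at 10.000° from the x-axis; with |NU| = 21.3, U = (5.2808, 11.662). NU ⟂ UK, so UK runs at -80.000°; with |UK| = 26.9, K = (9.9519, -14.830). ∠UKQ = 108.2° gives KQ at -151.80° from the x-axis; with |KQ| = 18.8, Q = (-6.6166, -23.714). ∠KQJ = 55.0° gives QJ at 83.200° from the x-axis; with |QJ| = 26.4, J = (-3.4907, 2.5006). Then cos ∠JQN = QJ·QN / (|QJ||QN|), giving 22.793°.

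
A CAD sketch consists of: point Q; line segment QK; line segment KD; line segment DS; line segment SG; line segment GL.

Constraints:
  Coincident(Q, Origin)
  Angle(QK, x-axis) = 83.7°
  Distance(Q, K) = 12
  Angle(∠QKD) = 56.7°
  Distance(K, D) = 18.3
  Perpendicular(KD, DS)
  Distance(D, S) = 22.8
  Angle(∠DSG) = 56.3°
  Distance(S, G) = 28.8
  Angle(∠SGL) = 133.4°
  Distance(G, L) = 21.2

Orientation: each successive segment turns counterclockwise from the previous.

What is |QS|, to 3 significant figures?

17.3

Q is at the origin; QK runs at 83.7° with length 12.0, so K = (1.32, 11.9). ∠QKD = 56.7° gives KD at -153° from the x-axis; with |KD| = 18.3, D = (-15.0, 3.62). KD is perpendicular to DS, so DS runs at -63.0°; with |DS| = 22.8, S = (-4.64, -16.7). Then |QS| = |S − Q| = 17.3.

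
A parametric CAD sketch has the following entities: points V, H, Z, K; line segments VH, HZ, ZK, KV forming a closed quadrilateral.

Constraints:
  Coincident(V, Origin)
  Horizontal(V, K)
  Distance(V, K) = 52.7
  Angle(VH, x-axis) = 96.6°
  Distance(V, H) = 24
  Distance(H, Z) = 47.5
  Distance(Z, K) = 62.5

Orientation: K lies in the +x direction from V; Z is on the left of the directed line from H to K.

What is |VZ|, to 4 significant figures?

65.51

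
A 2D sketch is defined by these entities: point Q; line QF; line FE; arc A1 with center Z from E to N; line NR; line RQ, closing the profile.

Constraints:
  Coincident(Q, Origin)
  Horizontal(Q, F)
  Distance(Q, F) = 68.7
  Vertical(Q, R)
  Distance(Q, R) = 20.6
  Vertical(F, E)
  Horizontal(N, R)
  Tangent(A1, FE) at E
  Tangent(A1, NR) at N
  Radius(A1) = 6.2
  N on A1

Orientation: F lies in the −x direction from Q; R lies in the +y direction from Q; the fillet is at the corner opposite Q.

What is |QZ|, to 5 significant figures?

64.137

Q is at the origin; QF is horizontal with |QF| = 68.7 and F on the −x side, so F = (-68.700, 0.0000). QR is vertical with |QR| = 20.6 and R on the +y side, so R = (0.0000, 20.600). The virtual corner opposite Q is at (-68.700, 20.600). Since A1 is tangent to FE there, ZE ⟂ FE and tangency of A1 to NR means the radius ZN is perpendicular to NR, with radius 6.2, so the center Z sits 6.2 in from both sides at Z = (-62.500, 14.400). Then |QZ| = |Z − Q| = 64.137.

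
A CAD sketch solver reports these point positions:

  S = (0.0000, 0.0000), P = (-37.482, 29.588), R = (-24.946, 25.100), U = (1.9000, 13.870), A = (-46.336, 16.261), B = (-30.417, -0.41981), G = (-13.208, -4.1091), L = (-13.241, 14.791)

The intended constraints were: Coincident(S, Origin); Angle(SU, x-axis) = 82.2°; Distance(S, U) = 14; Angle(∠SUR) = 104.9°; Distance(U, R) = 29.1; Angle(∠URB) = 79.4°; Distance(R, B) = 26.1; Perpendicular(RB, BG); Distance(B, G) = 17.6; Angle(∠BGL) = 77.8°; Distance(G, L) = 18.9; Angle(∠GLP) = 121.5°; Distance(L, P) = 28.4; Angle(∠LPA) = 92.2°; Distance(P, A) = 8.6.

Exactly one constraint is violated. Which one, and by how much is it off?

Distance(P, A) = 8.6 — off by 7.40.

S = (0.00, 0.00) ✓; SU at 82.20° ✓; |SU| = 14.00 ✓; ∠SUR = 104.9° ✓; |UR| = 29.10 ✓; ∠URB = 79.40° ✓; |RB| = 26.10 ✓; ∠(RB, BG) = 90.00° ✓; |BG| = 17.60 ✓; ∠BGL = 77.80° ✓; |GL| = 18.90 ✓; ∠GLP = 121.5° ✓; |LP| = 28.40 ✓; ∠LPA = 92.20° ✓; |PA| = 16.00 ✗.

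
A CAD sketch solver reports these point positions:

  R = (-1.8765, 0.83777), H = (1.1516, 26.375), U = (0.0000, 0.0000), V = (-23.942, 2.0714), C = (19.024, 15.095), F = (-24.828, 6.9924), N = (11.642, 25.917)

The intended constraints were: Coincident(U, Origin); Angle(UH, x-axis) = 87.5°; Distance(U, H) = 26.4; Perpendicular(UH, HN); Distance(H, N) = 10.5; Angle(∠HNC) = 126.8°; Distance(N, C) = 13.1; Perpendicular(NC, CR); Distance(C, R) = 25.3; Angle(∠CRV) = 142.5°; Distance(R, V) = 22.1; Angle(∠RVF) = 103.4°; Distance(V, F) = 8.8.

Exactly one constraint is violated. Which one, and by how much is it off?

Distance(V, F) = 8.8 — off by 3.80.

U = (0.00, 0.00) ✓; UH at 87.50° ✓; |UH| = 26.40 ✓; ∠(UH, HN) = 90.00° ✓; |HN| = 10.50 ✓; ∠HNC = 126.8° ✓; |NC| = 13.10 ✓; ∠(NC, CR) = 90.00° ✓; |CR| = 25.30 ✓; ∠CRV = 142.5° ✓; |RV| = 22.10 ✓; ∠RVF = 103.4° ✓; |VF| = 5.000 ✗.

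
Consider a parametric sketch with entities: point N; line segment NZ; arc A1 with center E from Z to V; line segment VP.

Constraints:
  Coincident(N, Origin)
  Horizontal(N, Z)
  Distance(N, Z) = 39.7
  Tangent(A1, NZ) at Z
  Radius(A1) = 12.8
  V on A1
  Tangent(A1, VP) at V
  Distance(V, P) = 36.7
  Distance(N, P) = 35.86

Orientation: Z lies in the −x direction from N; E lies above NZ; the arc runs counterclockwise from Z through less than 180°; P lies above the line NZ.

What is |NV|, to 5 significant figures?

29.809

N is at the origin; NZ is horizontal with |NZ| = 39.7 and Z on the −x side, so Z = (-39.700, 0.0000). Since A1 is tangent to NZ there, EZ ⟂ NZ, so E = Z + (0, 12.8) = (-39.700, 12.800). Since EV ⟂ VP (tangency), |EP| = √(12.8² + 36.7²) = 38.868 regardless of where V sits on A1. So P lies on both circle(N, 35.86) and circle(E, 38.868); the above-NZ intersection is P = (-7.7971, 35.002). V is the foot of the tangent from P: V = (-29.336, 5.2876).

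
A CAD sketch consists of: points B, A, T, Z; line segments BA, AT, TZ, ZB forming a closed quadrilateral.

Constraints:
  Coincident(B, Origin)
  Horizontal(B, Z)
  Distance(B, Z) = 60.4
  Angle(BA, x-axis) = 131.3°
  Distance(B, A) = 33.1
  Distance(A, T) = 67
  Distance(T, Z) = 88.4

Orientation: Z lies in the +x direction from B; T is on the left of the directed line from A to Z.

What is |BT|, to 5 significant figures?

80.309

Checks: |AT| = 67.00 ✓; |TZ| = 88.40 ✓.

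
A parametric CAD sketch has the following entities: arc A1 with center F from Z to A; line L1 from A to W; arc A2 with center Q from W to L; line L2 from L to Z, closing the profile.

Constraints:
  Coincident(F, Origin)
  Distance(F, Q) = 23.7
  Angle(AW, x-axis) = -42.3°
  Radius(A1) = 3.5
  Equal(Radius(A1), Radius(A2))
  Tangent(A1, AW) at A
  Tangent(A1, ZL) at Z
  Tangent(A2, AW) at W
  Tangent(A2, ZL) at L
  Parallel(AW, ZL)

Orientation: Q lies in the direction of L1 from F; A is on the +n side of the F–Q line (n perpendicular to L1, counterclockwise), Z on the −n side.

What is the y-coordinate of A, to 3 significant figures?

2.59

F is at the origin and Q lies 23.7 along u from F, so Q = 23.7·u = (17.5, -16.0). Tangency of A1 to both parallel lines with radius 3.5 puts A and Z at F ± 3.5·n: A = (2.36, 2.59), Z = (-2.36, -2.59). So A.y = 2.59.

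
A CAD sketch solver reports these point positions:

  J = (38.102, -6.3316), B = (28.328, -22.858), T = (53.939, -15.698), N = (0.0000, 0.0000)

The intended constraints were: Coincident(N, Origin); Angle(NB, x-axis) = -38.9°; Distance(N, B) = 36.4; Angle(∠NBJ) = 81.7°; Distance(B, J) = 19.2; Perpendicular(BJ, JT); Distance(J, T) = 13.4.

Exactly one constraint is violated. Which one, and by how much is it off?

Distance(J, T) = 13.4 — off by 5.00.

N = (0.00, 0.00) ✓; NB at -38.90° ✓; |NB| = 36.40 ✓; ∠NBJ = 81.70° ✓; |BJ| = 19.20 ✓; ∠(BJ, JT) = 90.00° ✓; |JT| = 18.40 ✗.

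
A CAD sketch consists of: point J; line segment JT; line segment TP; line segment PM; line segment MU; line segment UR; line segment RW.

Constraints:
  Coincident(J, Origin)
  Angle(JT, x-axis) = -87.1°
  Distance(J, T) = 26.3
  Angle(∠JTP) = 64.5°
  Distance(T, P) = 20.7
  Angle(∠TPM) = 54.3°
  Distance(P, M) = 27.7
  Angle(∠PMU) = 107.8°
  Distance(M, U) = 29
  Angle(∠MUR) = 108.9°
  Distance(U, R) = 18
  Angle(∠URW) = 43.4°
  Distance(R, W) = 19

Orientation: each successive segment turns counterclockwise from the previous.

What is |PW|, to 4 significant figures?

32.11

∠MUR = 108.9° gives UR at -62.60° from the x-axis; with |UR| = 18.0, R = (-17.13, -41.27). ∠URW = 43.4° gives RW at 74.00° from the x-axis; with |RW| = 19.0, W = (-11.89, -23.00). Then |PW| = |W − P| = 32.11.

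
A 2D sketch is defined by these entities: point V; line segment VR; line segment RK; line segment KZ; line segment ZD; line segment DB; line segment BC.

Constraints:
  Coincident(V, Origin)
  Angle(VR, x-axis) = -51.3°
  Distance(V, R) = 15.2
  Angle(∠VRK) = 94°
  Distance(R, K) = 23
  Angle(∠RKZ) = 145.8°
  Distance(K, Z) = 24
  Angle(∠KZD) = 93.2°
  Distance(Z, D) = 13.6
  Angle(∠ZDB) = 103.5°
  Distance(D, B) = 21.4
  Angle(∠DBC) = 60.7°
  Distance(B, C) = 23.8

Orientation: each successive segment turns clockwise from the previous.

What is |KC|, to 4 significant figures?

10.08

V is at the origin; VR runs at -51.3° with length 15.2, so R = (9.504, -11.86). ∠VRK = 94.0° gives RK at -137.3° from the x-axis; with |RK| = 23.0, K = (-7.399, -27.46). ∠RKZ = 145.8° gives KZ at -171.5° from the x-axis; with |KZ| = 24.0, Z = (-31.14, -31.01). ∠KZD = 93.2° gives ZD at 101.7° from the x-axis; with |ZD| = 13.6, D = (-33.89, -17.69). ∠ZDB = 103.5° gives DB at 25.20° from the x-axis; with |DB| = 21.4, B = (-14.53, -8.579). ∠DBC = 60.7° gives BC at -94.10° from the x-axis; with |BC| = 23.8, C = (-16.23, -32.32). Then |KC| = |C − K| = 10.08.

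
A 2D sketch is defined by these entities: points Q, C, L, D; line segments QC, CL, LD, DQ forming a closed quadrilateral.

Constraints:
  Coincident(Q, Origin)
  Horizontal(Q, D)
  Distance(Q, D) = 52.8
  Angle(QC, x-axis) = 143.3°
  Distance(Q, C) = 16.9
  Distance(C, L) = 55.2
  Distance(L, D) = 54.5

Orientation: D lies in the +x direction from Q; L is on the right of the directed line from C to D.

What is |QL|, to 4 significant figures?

40.31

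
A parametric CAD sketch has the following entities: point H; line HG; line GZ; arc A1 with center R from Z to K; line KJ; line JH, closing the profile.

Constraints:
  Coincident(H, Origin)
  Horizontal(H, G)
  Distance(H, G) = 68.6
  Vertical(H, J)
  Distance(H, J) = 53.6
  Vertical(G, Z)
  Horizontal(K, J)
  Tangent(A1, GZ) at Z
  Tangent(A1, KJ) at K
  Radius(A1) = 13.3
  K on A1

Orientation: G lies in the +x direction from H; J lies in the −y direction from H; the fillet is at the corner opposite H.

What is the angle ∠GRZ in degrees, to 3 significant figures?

71.7°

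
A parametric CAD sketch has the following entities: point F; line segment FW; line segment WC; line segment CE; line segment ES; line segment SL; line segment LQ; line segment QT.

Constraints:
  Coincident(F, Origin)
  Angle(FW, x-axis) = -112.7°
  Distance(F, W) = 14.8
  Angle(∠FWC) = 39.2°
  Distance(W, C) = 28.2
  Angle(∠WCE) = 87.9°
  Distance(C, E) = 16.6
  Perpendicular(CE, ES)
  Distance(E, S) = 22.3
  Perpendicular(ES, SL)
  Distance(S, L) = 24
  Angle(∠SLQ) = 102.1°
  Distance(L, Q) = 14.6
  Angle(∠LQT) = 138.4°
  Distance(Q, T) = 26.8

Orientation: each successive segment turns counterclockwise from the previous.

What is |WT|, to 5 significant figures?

43.516

∠SLQ = 102.1° gives LQ at 18.100° from the x-axis; with |LQ| = 14.6, Q = (17.491, -13.448). ∠LQT = 138.4° gives QT at 59.700° from the x-axis; with |QT| = 26.8, T = (31.012, 9.6909). Then |WT| = |T − W| = 43.516.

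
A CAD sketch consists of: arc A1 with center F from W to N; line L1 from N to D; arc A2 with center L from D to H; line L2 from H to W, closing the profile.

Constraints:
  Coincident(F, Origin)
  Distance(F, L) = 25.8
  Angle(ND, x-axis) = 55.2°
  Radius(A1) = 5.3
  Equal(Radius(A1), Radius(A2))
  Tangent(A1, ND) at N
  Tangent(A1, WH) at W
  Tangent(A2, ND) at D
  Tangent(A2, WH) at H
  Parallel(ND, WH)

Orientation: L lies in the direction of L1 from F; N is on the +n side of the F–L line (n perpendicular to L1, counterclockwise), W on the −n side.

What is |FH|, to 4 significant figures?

26.34

The slot axis is L1's direction at 55.2°, so u = (cos 55.2°, sin 55.2°) = (0.5707, 0.8211) and n = (−sin 55.2°, cos 55.2°) = (-0.8211, 0.5707). F is at the origin and L lies 25.8 along u from F, so L = 25.8·u = (14.72, 21.19). Tangency of A1 to both parallel lines with radius 5.3 puts N and W at F ± 5.3·n: N = (-4.352, 3.025), W = (4.352, -3.025). Equal radii place D and H the same way about L: D = L + 5.3·n = (10.37, 24.21), H = L − 5.3·n = (19.08, 18.16). Then |FH| = |H − F| = 26.34.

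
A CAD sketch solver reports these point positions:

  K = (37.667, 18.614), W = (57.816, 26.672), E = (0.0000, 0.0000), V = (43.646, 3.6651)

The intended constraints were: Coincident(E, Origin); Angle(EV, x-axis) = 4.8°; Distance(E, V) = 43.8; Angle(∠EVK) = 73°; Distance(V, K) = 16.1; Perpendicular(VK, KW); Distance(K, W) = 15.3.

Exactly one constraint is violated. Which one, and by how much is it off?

Distance(K, W) = 15.3 — off by 6.40.

E = (0.00, 0.00) ✓; EV at 4.800° ✓; |EV| = 43.80 ✓; ∠EVK = 73.00° ✓; |VK| = 16.10 ✓; ∠(VK, KW) = 90.00° ✓; |KW| = 21.70 ✗.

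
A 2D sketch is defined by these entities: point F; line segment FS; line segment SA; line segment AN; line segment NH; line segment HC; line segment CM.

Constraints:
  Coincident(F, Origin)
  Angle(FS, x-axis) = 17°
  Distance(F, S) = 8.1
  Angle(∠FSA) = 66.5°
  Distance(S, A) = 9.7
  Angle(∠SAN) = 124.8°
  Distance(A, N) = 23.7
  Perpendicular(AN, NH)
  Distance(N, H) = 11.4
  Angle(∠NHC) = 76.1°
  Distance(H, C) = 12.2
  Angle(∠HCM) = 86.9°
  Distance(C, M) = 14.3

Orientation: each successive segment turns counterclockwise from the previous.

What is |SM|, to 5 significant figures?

25.277

F is at the origin; FS runs at 17.0° with length 8.1, so S = (7.7461, 2.3682). ∠FSA = 66.5° gives SA at 130.50° from the x-axis; with |SA| = 9.7, A = (1.4464, 9.7441). ∠SAN = 124.8° gives AN at -174.30° from the x-axis; with |AN| = 23.7, N = (-22.136, 7.3903). AN is perpendicular to NH, so NH runs at -84.300°; with |NH| = 11.4, H = (-21.004, -3.9534). ∠NHC = 76.1° gives HC at 19.600° from the x-axis; with |HC| = 12.2, C = (-9.5110, 0.13915). ∠HCM = 86.9° gives CM at 112.70° from the x-axis; with |CM| = 14.3, M = (-15.030, 13.331). Then |SM| = |M − S| = 25.277.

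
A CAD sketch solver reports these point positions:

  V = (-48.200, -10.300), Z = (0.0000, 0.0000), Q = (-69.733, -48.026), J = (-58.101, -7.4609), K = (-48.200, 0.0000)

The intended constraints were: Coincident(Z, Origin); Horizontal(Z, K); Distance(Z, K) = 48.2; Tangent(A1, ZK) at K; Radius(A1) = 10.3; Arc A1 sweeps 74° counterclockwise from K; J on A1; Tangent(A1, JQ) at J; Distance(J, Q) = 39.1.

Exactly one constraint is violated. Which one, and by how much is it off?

Distance(J, Q) = 39.1 — off by 3.10.

Z = (0.00, 0.00) ✓; Z.y = 0.00, K.y = 0.00 ✓; |ZK| = 48.20 ✓; ∠(VK, KZ) = 90.00° ✓; |VK| = 10.30 ✓; bearing(V→J) − bearing(V→K) = 74.00° ✓; |VJ| = 10.30 ✓; ∠(VJ, JQ) = 90.00° ✓; |JQ| = 42.20 ✗.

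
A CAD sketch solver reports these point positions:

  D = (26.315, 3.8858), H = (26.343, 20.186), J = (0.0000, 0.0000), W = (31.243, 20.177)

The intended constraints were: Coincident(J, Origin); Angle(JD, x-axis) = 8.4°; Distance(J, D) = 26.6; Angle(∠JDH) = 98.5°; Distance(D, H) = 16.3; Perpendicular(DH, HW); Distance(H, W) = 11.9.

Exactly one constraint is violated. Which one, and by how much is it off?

Distance(H, W) = 11.9 — off by 7.00.

J = (0.00, 0.00) ✓; JD at 8.400° ✓; |JD| = 26.60 ✓; ∠JDH = 98.50° ✓; |DH| = 16.30 ✓; ∠(DH, HW) = 90.01° ✓; |HW| = 4.900 ✗.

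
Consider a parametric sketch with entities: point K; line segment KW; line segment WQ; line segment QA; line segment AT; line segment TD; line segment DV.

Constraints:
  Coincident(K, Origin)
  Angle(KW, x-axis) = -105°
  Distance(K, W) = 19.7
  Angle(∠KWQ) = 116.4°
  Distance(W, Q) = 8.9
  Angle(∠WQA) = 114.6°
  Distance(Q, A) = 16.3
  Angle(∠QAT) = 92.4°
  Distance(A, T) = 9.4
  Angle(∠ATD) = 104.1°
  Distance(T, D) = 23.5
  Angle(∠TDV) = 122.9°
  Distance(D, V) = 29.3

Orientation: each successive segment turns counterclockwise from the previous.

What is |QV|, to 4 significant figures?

28.25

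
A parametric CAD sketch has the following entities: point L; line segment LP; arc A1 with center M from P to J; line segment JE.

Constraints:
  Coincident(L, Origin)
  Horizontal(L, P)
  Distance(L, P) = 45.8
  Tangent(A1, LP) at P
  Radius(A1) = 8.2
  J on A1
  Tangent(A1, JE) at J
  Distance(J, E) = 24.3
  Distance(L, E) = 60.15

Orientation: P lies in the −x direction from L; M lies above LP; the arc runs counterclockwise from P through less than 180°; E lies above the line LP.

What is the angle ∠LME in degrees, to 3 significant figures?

109°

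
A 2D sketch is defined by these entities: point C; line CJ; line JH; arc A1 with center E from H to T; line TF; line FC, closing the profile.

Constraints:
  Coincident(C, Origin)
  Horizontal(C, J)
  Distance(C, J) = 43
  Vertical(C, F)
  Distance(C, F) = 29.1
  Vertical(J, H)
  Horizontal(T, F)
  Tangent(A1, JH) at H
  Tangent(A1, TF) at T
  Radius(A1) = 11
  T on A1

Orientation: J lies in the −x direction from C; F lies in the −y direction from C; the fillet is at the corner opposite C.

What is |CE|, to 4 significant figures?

36.76

C is at the origin; C and J share the same y with |CJ| = 43.0 and J on the −x side, so J = (-43.00, 0.000). C and F share the same x with |CF| = 29.1 and F on the −y side, so F = (0.000, -29.10). The virtual corner opposite C is at (-43.00, -29.10). Since A1 is tangent to JH there, EH ⟂ JH and the tangent condition forces ET to be normal to TF, with radius 11.0, so the center E sits 11.0 in from both sides at E = (-32.00, -18.10). Then |CE| = |E − C| = 36.76.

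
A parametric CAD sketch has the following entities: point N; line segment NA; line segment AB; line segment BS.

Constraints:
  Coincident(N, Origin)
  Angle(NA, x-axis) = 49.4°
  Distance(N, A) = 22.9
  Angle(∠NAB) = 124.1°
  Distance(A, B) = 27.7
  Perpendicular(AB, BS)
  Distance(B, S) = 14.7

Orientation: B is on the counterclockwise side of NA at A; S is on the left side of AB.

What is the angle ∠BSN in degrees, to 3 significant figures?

96.0°

N is at the origin; NA runs at 49.4° with length 22.9, so A = 22.9·(cos 49.4°, sin 49.4°) = (14.9, 17.4). ∠NAB = 124.1°, so AB runs at 49.4° + (180° − 124.1°) = 105° from the x-axis; with |AB| = 27.7, B = A + 27.7·(cos 105°, sin 105°) = (7.59, 44.1). The perpendicularity gives BS at right angles to AB; with |BS| = 14.7 on the left of AB, S = B + 14.7·(-0.965, -0.264) = (-6.59, 40.2). Then cos ∠BSN = SB·SN / (|SB||SN|), giving 96.0°.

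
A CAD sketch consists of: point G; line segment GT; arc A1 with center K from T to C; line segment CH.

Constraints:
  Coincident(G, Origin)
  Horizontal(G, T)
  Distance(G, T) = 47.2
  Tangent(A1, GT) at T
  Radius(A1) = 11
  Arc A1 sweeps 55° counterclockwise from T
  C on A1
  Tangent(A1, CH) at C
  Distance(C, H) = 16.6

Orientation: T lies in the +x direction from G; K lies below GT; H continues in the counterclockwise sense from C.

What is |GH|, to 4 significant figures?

34.00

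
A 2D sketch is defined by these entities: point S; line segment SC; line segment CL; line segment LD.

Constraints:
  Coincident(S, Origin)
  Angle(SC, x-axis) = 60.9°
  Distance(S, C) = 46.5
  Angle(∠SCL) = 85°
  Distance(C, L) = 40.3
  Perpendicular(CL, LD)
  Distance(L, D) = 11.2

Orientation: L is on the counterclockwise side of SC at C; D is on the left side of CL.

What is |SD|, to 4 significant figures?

50.47

S is at the origin; SC runs at 60.9° with length 46.5, so C = 46.5·(cos 60.9°, sin 60.9°) = (22.61, 40.63). ∠SCL = 85.0°, so CL runs at 60.9° + (180° − 85.0°) = 155.9° from the x-axis; with |CL| = 40.3, L = C + 40.3·(cos 155.9°, sin 155.9°) = (-14.17, 57.09). The perpendicularity gives LD at right angles to CL; with |LD| = 11.2 on the left of CL, D = L + 11.2·(-0.4083, -0.9128) = (-18.75, 46.86). Then |SD| = |D − S| = 50.47.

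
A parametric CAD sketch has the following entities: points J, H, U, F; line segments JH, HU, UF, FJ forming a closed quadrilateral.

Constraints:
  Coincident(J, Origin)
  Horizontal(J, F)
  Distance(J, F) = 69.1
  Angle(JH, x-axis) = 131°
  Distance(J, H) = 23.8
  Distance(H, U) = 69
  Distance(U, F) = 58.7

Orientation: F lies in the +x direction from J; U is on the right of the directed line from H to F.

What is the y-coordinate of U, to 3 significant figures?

-38.2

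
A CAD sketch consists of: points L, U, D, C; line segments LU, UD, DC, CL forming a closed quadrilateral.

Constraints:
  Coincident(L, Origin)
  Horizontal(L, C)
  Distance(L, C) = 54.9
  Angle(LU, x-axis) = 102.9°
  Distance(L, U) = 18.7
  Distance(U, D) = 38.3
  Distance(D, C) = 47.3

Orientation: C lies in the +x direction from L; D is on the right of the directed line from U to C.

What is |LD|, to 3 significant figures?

20.2

Checks: |LC| = 54.90 ✓; |LU| = 18.70 ✓; |UD| = 38.30 ✓; |DC| = 47.30 ✓.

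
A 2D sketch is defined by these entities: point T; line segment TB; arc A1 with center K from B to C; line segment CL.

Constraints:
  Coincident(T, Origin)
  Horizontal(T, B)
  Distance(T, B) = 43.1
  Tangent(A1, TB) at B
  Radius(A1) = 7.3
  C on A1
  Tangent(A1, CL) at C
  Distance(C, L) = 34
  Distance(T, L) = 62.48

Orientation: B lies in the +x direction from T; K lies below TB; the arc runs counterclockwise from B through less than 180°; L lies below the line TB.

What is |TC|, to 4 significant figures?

37.36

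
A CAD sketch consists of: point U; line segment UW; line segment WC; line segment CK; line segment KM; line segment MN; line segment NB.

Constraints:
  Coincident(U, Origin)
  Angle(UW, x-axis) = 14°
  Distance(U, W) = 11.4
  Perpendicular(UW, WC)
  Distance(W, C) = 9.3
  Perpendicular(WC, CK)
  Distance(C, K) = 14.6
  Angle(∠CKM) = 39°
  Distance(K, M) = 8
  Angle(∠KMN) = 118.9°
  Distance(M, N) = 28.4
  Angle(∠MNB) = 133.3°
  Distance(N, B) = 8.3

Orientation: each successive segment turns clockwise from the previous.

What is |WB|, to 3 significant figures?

30.9

U is at the origin; UW runs at 14.0° with length 11.4, so W = (11.1, 2.76). UW is perpendicular to WC, so WC runs at -76.0°; with |WC| = 9.3, C = (13.3, -6.27). WC is perpendicular to CK, so CK runs at -166°; with |CK| = 14.6, K = (-0.855, -9.80). ∠CKM = 39.0° gives KM at 53.0° from the x-axis; with |KM| = 8.0, M = (3.96, -3.41). ∠KMN = 118.9° gives MN at -8.10° from the x-axis; with |MN| = 28.4, N = (32.1, -7.41). ∠MNB = 133.3° gives NB at -54.8° from the x-axis; with |NB| = 8.3, B = (36.9, -14.2). Then |WB| = |B − W| = 30.9.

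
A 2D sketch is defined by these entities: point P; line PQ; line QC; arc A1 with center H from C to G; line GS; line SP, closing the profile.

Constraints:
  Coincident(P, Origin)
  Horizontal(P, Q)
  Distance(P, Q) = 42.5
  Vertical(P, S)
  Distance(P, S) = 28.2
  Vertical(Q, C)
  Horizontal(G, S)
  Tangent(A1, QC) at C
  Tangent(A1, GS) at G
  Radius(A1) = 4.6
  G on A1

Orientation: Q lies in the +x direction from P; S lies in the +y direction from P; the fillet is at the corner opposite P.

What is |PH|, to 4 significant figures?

44.65

P is at the origin; PQ is horizontal with |PQ| = 42.5 and Q on the +x side, so Q = (42.50, 0.000). PS is vertical with |PS| = 28.2 and S on the +y side, so S = (0.000, 28.20). The virtual corner opposite P is at (42.50, 28.20). Tangency of A1 to QC means the radius HC is perpendicular to QC and the tangent condition forces HG to be normal to GS, with radius 4.6, so the center H sits 4.6 in from both sides at H = (37.90, 23.60). Then |PH| = |H − P| = 44.65.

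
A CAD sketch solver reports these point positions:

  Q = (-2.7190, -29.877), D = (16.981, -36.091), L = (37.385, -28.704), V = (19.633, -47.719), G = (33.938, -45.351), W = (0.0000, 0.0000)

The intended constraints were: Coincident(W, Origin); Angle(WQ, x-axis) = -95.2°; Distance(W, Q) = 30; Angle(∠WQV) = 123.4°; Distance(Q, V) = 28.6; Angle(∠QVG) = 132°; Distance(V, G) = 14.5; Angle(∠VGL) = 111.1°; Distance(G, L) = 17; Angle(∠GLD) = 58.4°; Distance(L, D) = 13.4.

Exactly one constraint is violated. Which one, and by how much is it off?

Distance(L, D) = 13.4 — off by 8.30.

W = (0.00, 0.00) ✓; WQ at -95.20° ✓; |WQ| = 30.00 ✓; ∠WQV = 123.4° ✓; |QV| = 28.60 ✓; ∠QVG = 132.0° ✓; |VG| = 14.50 ✓; ∠VGL = 111.1° ✓; |GL| = 17.00 ✓; ∠GLD = 58.40° ✓; |LD| = 21.70 ✗.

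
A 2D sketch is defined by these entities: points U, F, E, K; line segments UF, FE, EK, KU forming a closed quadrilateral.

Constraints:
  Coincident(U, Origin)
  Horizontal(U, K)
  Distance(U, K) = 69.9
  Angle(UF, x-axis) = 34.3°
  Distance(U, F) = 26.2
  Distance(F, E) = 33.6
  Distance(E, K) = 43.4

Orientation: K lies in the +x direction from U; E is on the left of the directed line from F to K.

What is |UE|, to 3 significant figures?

59.7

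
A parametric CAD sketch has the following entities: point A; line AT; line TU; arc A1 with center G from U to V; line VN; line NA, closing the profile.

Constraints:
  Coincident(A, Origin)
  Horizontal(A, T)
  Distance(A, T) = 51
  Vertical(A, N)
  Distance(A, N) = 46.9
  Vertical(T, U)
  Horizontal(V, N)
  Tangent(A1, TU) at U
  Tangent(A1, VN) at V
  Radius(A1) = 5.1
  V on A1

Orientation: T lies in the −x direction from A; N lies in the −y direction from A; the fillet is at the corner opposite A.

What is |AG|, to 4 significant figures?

62.08

A is at the origin; A and T share the same y with |AT| = 51.0 and T on the −x side, so T = (-51.00, 0.000). A and N share the same x with |AN| = 46.9 and N on the −y side, so N = (0.000, -46.90). The virtual corner opposite A is at (-51.00, -46.90). A1 meets TU tangentially, so GU is at right angles to TU and A1 meets VN tangentially, so GV is at right angles to VN, with radius 5.1, so the center G sits 5.1 in from both sides at G = (-45.90, -41.80). Then |AG| = |G − A| = 62.08.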